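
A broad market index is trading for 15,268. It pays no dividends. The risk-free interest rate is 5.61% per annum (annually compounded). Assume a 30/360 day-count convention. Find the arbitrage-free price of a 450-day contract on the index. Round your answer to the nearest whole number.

16,346

F = S · (1+r)^T
= 15268 × 1.070610
F = 16,346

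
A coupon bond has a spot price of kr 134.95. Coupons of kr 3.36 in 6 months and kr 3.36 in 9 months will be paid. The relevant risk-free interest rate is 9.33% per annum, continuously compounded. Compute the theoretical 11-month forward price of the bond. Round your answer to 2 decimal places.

PV(coupons) I = 3.36·e^(−0.0933·6/12) + 3.36·e^(−0.0933·9/12)
I = 3.2069 + 3.1329 = 6.3398
F = (S − I)·e^(rT) = (134.95 − 6.3398) · e^(0.0933·11/12)
= 128.6102 · e^0.085525 = 128.6102 × 1.089289 = kr 140.09

kr 140.09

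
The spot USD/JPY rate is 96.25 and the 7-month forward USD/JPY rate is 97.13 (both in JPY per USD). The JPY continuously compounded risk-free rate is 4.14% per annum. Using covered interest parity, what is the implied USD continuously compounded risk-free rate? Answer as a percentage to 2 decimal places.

2.58%

F = S·e^((r_JPY − r_USD)T) ⇒ r_USD = r_JPY − ln(F/S)/T
ln(97.13/96.25) = 0.009101; /(7/12) = 0.015602
r_USD = 0.0414 − 0.015602 = 0.025798
r_USD = 2.58%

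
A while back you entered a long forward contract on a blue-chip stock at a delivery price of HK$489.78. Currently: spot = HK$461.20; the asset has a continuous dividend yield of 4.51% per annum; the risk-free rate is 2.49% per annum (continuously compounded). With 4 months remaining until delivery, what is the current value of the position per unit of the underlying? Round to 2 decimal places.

-HK$31.41

Current fair forward for the remaining 4 months: F = S·e^((r − q)·T), (r − q) = 0.0249 − 0.0451 = -0.0202
F = 461.20 · e^(-0.0202 × 4/12) = 461.20 × 0.993289 = 458.1049
Value of long forward = (F − K)·e^(−rT) = (458.1049 − 489.78) · e^(−0.0249·4/12)
= -31.6751 × 0.991734 = -31.41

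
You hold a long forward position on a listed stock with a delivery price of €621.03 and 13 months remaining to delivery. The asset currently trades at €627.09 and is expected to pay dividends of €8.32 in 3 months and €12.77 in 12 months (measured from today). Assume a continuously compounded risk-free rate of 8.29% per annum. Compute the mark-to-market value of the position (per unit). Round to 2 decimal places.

PV(remaining dividends) I = 8.32·e^(−0.0829·3/12) + 12.77·e^(−0.0829·12/12) = 19.9034
Current forward F = (S − I)·e^(rT) = (627.09 − 19.9034)·e^(0.0829·13/12) = 607.1866 × 1.093965 = 664.2409
Value (long) = (F − K)·e^(−rT) = (664.2409 − 621.03) × 0.914106 = 39.4993
Value = €39.50

€39.50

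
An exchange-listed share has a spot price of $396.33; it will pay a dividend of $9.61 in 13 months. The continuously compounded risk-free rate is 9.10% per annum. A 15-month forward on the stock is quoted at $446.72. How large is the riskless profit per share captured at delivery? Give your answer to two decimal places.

PV(dividends) I = 9.61·e^(−0.0910·13/12) = 8.7078
Fair forward F* = (S − I)·e^(rT) = (396.33 − 8.7078)·e^0.113750 = 387.6222 × 1.120472 = 434.3198
Market $446.72 > fair 434.3198: forward overpriced → cash-and-carry (borrow at r, buy the stock and collect the dividends, short the forward).
Profit at T = |F_mkt − F*| = |446.72 − 434.3198| = $12.40 per share

$12.40 per share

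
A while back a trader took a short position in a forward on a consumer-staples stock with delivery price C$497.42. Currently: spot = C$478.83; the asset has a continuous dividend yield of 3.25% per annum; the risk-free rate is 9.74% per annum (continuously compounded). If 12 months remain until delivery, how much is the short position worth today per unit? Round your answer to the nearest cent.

Current fair forward for the remaining 12 months: F = S·e^((r − q)·T), (r − q) = 0.0974 − 0.0325 = 0.0649
F = 478.83 · e^(0.0649 × 12/12) = 478.83 × 1.067052 = 510.9365
Value of long forward = (F − K)·e^(−rT) = (510.9365 − 497.42) · e^(−0.0974·12/12)
= 13.5165 × 0.907193 = 12.26
Short position value = −(long value) = -C$12.26

-C$12.26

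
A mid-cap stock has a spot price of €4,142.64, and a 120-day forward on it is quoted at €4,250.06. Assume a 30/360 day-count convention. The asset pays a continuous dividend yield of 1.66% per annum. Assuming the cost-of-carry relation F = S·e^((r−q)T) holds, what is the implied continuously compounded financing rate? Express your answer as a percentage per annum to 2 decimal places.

9.34%

From F = S·e^((r−q)T): (r − q) = ln(F/S)/T
ln(4250.06/4142.64) = ln(1.025930) = 0.025600
(r − q) = 0.025600 / (120/360) = 0.076800
r = ln(F/S)/T + q = 0.076800 + 0.0166 = 0.093400
r = 9.34%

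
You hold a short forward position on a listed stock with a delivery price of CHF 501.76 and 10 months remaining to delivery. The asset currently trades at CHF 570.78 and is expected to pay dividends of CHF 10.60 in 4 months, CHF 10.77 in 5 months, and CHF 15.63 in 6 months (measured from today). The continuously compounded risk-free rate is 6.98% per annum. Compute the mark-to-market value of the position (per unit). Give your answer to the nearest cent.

PV(remaining dividends) I = 10.60·e^(−0.0698·4/12) + 10.77·e^(−0.0698·5/12) + 15.63·e^(−0.0698·6/12) = 35.9114
Current forward F = (S − I)·e^(rT) = (570.78 − 35.9114)·e^(0.0698·10/12) = 534.8686 × 1.059892 = 566.9030
Value (long) = (F − K)·e^(−rT) = (566.9030 − 501.76) × 0.943493 = 61.4620
Short position value = −(long value) = -CHF 61.46

-CHF 61.46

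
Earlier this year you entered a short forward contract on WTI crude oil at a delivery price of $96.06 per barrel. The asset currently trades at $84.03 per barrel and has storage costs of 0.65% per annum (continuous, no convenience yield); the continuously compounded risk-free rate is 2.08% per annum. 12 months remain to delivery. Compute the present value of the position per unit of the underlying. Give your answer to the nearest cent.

Current fair forward for the remaining 12 months: F = S·e^((r + u)·T), (r + u) = 0.0208 + 0.0065 = 0.0273
F = 84.03 · e^(0.0273 × 12/12) = 84.03 × 1.027676 = 86.3556
Value of long forward = (F − K)·e^(−rT) = (86.3556 − 96.06) · e^(−0.0208·12/12)
= -9.7044 × 0.979415 = -9.50
Short position value = −(long value) = $9.50

$9.50 per barrel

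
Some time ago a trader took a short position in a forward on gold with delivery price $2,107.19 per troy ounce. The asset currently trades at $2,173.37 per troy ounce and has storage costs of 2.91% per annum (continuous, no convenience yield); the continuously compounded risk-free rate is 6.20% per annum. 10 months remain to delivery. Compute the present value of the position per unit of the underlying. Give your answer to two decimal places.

-$225.64 per troy ounce

Current fair forward for the remaining 10 months: F = S·e^((r + u)·T), (r + u) = 0.0620 + 0.0291 = 0.0911
F = 2173.37 · e^(0.0911 × 10/12) = 2173.37 × 1.07887266 = 2344.7895
Value of long forward = (F − K)·e^(−rT) = (2344.7895 − 2107.19) · e^(−0.0620·10/12)
= 237.5995 × 0.94964536 = 225.64
Short position value = −(long value) = -$225.64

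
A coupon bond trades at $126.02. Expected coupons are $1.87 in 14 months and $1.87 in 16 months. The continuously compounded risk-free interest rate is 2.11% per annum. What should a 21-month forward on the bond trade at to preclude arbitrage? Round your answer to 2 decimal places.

PV(coupons) I = 1.87·e^(−0.0211·14/12) + 1.87·e^(−0.0211·16/12)
I = 1.8245 + 1.8181 = 3.6426
F = (S − I)·e^(rT) = (126.02 − 3.6426) · e^(0.0211·21/12)
= 122.3774 · e^0.036925 = 122.3774 × 1.037615 = $126.98

$126.98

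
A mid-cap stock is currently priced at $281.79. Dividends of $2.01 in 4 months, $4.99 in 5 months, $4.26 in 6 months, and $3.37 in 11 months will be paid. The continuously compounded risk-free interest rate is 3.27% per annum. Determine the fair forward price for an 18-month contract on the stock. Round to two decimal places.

PV(dividends) I = 2.01·e^(−0.0327·4/12) + 4.99·e^(−0.0327·5/12) + 4.26·e^(−0.0327·6/12) + 3.37·e^(−0.0327·11/12)
I = 1.9882 + 4.9225 + 4.1909 + 3.2705 = 14.3721
F = (S − I)·e^(rT) = (281.79 − 14.3721) · e^(0.0327·18/12)
= 267.4179 · e^0.049050 = 267.4179 × 1.050273 = $280.86

$280.86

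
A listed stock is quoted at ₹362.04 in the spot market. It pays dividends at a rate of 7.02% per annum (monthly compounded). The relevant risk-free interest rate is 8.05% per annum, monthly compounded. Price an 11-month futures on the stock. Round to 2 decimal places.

₹365.45

F = S · (1+r/12)^(12T) / (1+q/12)^(12T)
= 362.04 × 1.076317 / 1.066266 = 362.04 × 1.009426
F = ₹365.45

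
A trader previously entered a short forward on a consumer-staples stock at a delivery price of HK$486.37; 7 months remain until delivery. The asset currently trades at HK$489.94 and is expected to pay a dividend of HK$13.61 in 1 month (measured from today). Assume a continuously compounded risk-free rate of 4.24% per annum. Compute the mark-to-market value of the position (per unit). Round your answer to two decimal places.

-HK$1.89

PV(remaining dividends) I = 13.61·e^(−0.0424·1/12) = 13.5620
Current forward F = (S − I)·e^(rT) = (489.94 − 13.5620)·e^(0.0424·7/12) = 476.3780 × 1.025042 = 488.3075
Value (long) = (F − K)·e^(−rT) = (488.3075 − 486.37) × 0.975570 = 1.8902
Short position value = −(long value) = -HK$1.89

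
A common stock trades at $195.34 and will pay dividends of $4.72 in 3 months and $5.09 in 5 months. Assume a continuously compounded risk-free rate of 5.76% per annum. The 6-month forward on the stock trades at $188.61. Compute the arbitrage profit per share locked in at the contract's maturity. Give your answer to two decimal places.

$2.53 per share

PV(dividends) I = 4.72·e^(−0.0576·3/12) + 5.09·e^(−0.0576·5/12) = 9.6218
Fair forward F* = (S − I)·e^(rT) = (195.34 − 9.6218)·e^0.028800 = 185.7182 × 1.029219 = 191.1447
Market $188.61 < fair 191.1447: forward underpriced → reverse cash-and-carry (short the stock, invest proceeds at r, pay the dividends, go long the forward).
Profit at T = |F_mkt − F*| = |188.61 − 191.1447| = $2.53 per share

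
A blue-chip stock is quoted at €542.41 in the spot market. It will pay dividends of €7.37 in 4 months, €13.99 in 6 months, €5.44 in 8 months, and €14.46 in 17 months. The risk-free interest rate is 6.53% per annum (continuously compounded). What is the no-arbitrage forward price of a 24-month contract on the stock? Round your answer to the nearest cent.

€573.48

PV(dividends) I = 7.37·e^(−0.0653·4/12) + 13.99·e^(−0.0653·6/12) + 5.44·e^(−0.0653·8/12) + 14.46·e^(−0.0653·17/12)
I = 7.2113 + 13.5406 + 5.2083 + 13.1823 = 39.1425
F = (S − I)·e^(rT) = (542.41 − 39.1425) · e^(0.0653·24/12)
= 503.2675 · e^0.130600 = 503.2675 × 1.139512 = €573.48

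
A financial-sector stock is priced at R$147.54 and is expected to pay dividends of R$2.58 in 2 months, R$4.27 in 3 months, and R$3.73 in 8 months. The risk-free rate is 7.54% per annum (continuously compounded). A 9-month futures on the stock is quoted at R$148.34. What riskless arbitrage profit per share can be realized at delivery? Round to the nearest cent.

PV(dividends) I = 2.58·e^(−0.0754·2/12) + 4.27·e^(−0.0754·3/12) + 3.73·e^(−0.0754·8/12) = 10.2852
Fair futures F* = (S − I)·e^(rT) = (147.54 − 10.2852)·e^0.056550 = 137.2548 × 1.058180 = 145.2403
Market R$148.34 > fair 145.2403: forward overpriced → cash-and-carry (borrow at r, buy the stock and collect the dividends, short the forward).
Profit at T = |F_mkt − F*| = |148.34 − 145.2403| = R$3.10 per share

R$3.10 per share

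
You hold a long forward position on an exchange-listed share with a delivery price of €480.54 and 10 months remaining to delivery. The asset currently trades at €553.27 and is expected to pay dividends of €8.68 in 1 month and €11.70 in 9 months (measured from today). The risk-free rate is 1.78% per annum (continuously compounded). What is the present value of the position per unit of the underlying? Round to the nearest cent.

€59.59

PV(remaining dividends) I = 8.68·e^(−0.0178·1/12) + 11.70·e^(−0.0178·9/12) = 20.2120
Current forward F = (S − I)·e^(rT) = (553.27 − 20.2120)·e^(0.0178·10/12) = 533.0580 × 1.014944 = 541.0240
Value (long) = (F − K)·e^(−rT) = (541.0240 − 480.54) × 0.985276 = 59.5934
Value = €59.59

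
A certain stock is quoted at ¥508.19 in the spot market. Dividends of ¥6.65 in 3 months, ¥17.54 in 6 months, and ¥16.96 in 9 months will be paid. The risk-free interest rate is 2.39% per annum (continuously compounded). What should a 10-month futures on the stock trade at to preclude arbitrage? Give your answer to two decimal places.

¥477.00

PV(dividends) I = 6.65·e^(−0.0239·3/12) + 17.54·e^(−0.0239·6/12) + 16.96·e^(−0.0239·9/12)
I = 6.6104 + 17.3316 + 16.6587 = 40.6007
F = (S − I)·e^(rT) = (508.19 − 40.6007) · e^(0.0239·10/12)
= 467.5893 · e^0.019917 = 467.5893 × 1.020117 = ¥477.00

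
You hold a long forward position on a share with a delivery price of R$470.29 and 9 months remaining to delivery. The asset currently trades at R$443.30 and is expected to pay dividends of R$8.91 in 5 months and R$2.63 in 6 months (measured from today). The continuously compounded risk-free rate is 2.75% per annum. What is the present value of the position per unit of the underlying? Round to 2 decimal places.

-R$28.79

PV(remaining dividends) I = 8.91·e^(−0.0275·5/12) + 2.63·e^(−0.0275·6/12) = 11.4026
Current forward F = (S − I)·e^(rT) = (443.30 − 11.4026)·e^(0.0275·9/12) = 431.8974 × 1.020839 = 440.8977
Value (long) = (F − K)·e^(−rT) = (440.8977 − 470.29) × 0.979586 = -28.7923
Value = -R$28.79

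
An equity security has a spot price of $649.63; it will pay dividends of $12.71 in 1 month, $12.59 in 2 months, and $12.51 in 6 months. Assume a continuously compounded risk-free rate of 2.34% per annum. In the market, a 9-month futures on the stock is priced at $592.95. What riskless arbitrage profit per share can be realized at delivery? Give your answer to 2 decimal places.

PV(dividends) I = 12.71·e^(−0.0234·1/12) + 12.59·e^(−0.0234·2/12) + 12.51·e^(−0.0234·6/12) = 37.5907
Fair futures F* = (S − I)·e^(rT) = (649.63 − 37.5907)·e^0.017550 = 612.0393 × 1.017705 = 622.8755
Market $592.95 < fair 622.8755: forward underpriced → reverse cash-and-carry (short the stock, invest proceeds at r, pay the dividends, go long the forward).
Profit at T = |F_mkt − F*| = |592.95 − 622.8755| = $29.93 per share

$29.93 per share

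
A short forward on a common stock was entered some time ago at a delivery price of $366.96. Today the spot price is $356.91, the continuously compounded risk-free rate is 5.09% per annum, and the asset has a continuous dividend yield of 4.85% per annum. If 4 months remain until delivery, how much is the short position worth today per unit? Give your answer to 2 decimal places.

Current fair forward for the remaining 4 months: F = S·e^((r − q)·T), (r − q) = 0.0509 − 0.0485 = 0.0024
F = 356.91 · e^(0.0024 × 4/12) = 356.91 × 1.000800 = 357.1955
Value of long forward = (F − K)·e^(−rT) = (357.1955 − 366.96) · e^(−0.0509·4/12)
= -9.7645 × 0.983176 = -9.60
Short position value = −(long value) = $9.60

$9.60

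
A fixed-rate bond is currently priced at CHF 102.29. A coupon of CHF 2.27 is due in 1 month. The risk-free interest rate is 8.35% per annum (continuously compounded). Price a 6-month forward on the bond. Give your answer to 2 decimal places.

CHF 104.30

PV(coupons) I = 2.27·e^(−0.0835·1/12)
I = 2.2543
F = (S − I)·e^(rT) = (102.29 − 2.2543) · e^(0.0835·6/12)
= 100.0357 · e^0.041750 = 100.0357 × 1.042634 = CHF 104.30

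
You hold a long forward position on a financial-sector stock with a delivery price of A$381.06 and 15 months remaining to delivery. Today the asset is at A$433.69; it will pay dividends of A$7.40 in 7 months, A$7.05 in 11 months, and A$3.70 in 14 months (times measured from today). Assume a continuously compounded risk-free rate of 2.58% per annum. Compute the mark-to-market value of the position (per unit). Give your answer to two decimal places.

PV(remaining dividends) I = 7.40·e^(−0.0258·7/12) + 7.05·e^(−0.0258·11/12) + 3.70·e^(−0.0258·14/12) = 17.7650
Current forward F = (S − I)·e^(rT) = (433.69 − 17.7650)·e^(0.0258·15/12) = 415.9250 × 1.032776 = 429.5574
Value (long) = (F − K)·e^(−rT) = (429.5574 − 381.06) × 0.968264 = 46.9583
Value = A$46.96

A$46.96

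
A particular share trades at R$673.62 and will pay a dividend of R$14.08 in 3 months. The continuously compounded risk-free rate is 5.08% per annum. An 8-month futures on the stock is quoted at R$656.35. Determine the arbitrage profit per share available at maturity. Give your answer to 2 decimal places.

R$26.09 per share

PV(dividends) I = 14.08·e^(−0.0508·3/12) = 13.9023
Fair futures F* = (S − I)·e^(rT) = (673.62 − 13.9023)·e^0.033867 = 659.7177 × 1.034447 = 682.4430
Market R$656.35 < fair 682.4430: forward underpriced → reverse cash-and-carry (short the stock, invest proceeds at r, pay the dividends, go long the forward).
Profit at T = |F_mkt − F*| = |656.35 − 682.4430| = R$26.09 per share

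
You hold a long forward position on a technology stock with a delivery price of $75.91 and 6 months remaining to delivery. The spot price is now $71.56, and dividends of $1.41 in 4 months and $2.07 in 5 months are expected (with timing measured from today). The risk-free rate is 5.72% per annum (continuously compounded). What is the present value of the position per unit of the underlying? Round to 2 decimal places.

-$5.61

PV(remaining dividends) I = 1.41·e^(−0.0572·4/12) + 2.07·e^(−0.0572·5/12) = 3.4046
Current forward F = (S − I)·e^(rT) = (71.56 − 3.4046)·e^(0.0572·6/12) = 68.1554 × 1.029013 = 70.1328
Value (long) = (F − K)·e^(−rT) = (70.1328 − 75.91) × 0.971805 = -5.6143
Value = -$5.61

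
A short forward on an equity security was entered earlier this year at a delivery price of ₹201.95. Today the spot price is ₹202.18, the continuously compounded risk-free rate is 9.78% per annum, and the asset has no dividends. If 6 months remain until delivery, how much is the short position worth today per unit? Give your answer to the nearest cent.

Current fair forward for the remaining 6 months: F = S·e^(r·T), r = 0.0978
F = 202.18 · e^(0.0978 × 6/12) = 202.18 × 1.050115 = 212.3123
Value of long forward = (F − K)·e^(−rT) = (212.3123 − 201.95) · e^(−0.0978·6/12)
= 10.3623 × 0.952276 = 9.87
Short position value = −(long value) = -₹9.87

-₹9.87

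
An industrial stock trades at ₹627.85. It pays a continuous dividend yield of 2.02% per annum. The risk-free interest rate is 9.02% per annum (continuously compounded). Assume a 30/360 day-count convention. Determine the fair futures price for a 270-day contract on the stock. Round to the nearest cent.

₹661.69

F = S·e^((r − q)T) = 627.85 · e^((0.0902 − 0.0202) × 270/360)
= 627.85 · e^0.052500 = 627.85 × 1.053903
F = ₹661.69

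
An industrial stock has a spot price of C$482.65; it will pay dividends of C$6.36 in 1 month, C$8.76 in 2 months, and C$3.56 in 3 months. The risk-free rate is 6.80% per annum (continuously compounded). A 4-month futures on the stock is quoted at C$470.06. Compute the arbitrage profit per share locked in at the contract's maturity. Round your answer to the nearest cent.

C$4.75 per share

PV(dividends) I = 6.36·e^(−0.0680·1/12) + 8.76·e^(−0.0680·2/12) + 3.56·e^(−0.0680·3/12) = 18.4853
Fair futures F* = (S − I)·e^(rT) = (482.65 − 18.4853)·e^0.022667 = 464.1647 × 1.022926 = 474.8061
Market C$470.06 < fair 474.8061: forward underpriced → reverse cash-and-carry (short the stock, invest proceeds at r, pay the dividends, go long the forward).
Profit at T = |F_mkt − F*| = |470.06 − 474.8061| = C$4.75 per share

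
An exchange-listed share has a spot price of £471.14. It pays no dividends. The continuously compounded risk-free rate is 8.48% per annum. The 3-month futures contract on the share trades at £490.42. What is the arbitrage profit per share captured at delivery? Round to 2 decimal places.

Fair futures: F* = S·e^(carry·T), with carry = r = 0.0848
F* = 471.14 · e^(0.0848 × 3/12) = 471.14 · e^0.021200 = 471.14 × 1.021426 = £481.2346
Market £490.42 > fair £481.2346: forward overpriced → cash-and-carry (buy spot, short the forward).
At maturity, profit = |F_mkt − F*| = |490.42 − 481.2346| = £9.19 per share

£9.19 per share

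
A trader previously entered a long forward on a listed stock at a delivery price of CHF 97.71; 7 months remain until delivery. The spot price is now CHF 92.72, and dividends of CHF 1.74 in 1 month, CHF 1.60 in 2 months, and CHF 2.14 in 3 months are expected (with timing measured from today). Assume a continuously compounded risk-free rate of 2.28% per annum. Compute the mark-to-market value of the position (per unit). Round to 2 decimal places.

PV(remaining dividends) I = 1.74·e^(−0.0228·1/12) + 1.60·e^(−0.0228·2/12) + 2.14·e^(−0.0228·3/12) = 5.4585
Current forward F = (S − I)·e^(rT) = (92.72 − 5.4585)·e^(0.0228·7/12) = 87.2615 × 1.013389 = 88.4298
Value (long) = (F − K)·e^(−rT) = (88.4298 − 97.71) × 0.986788 = -9.1576
Value = -CHF 9.16

-CHF 9.16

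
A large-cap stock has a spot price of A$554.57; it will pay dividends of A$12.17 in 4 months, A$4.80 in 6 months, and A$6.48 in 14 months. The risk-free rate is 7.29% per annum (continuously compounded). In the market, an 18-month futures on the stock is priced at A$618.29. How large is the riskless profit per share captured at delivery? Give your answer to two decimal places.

A$24.69 per share

PV(dividends) I = 12.17·e^(−0.0729·4/12) + 4.80·e^(−0.0729·6/12) + 6.48·e^(−0.0729·14/12) = 22.4577
Fair futures F* = (S − I)·e^(rT) = (554.57 − 22.4577)·e^0.109350 = 532.1123 × 1.115553 = 593.5995
Market A$618.29 > fair 593.5995: forward overpriced → cash-and-carry (borrow at r, buy the stock and collect the dividends, short the forward).
Profit at T = |F_mkt − F*| = |618.29 − 593.5995| = A$24.69 per share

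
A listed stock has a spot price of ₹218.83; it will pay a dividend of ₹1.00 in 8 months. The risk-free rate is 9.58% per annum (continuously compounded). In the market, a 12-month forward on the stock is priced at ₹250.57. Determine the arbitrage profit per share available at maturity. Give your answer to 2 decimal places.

₹10.77 per share

PV(dividends) I = 1.00·e^(−0.0958·8/12) = 0.9381
Fair forward F* = (S − I)·e^(rT) = (218.83 − 0.9381)·e^0.095800 = 217.8919 × 1.100539 = 239.7985
Market ₹250.57 > fair 239.7985: forward overpriced → cash-and-carry (borrow at r, buy the stock and collect the dividends, short the forward).
Profit at T = |F_mkt − F*| = |250.57 − 239.7985| = ₹10.77 per share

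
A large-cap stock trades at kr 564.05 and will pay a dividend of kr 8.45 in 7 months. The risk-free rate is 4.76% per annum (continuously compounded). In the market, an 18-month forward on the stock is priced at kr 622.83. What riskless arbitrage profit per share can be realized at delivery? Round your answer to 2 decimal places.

kr 25.86 per share

PV(dividends) I = 8.45·e^(−0.0476·7/12) = 8.2186
Fair forward F* = (S − I)·e^(rT) = (564.05 − 8.2186)·e^0.071400 = 555.8314 × 1.074011 = 596.9690
Market kr 622.83 > fair 596.9690: forward overpriced → cash-and-carry (borrow at r, buy the stock and collect the dividends, short the forward).
Profit at T = |F_mkt − F*| = |622.83 − 596.9690| = kr 25.86 per share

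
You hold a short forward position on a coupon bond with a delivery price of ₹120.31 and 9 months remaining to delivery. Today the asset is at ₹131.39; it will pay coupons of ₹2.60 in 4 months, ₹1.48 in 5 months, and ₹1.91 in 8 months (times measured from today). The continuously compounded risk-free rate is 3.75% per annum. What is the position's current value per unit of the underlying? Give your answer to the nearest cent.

PV(remaining coupons) I = 2.60·e^(−0.0375·4/12) + 1.48·e^(−0.0375·5/12) + 1.91·e^(−0.0375·8/12) = 5.8876
Current forward F = (S − I)·e^(rT) = (131.39 − 5.8876)·e^(0.0375·9/12) = 125.5024 × 1.028524 = 129.0822
Value (long) = (F − K)·e^(−rT) = (129.0822 − 120.31) × 0.972267 = 8.5289
Short position value = −(long value) = -₹8.53

-₹8.53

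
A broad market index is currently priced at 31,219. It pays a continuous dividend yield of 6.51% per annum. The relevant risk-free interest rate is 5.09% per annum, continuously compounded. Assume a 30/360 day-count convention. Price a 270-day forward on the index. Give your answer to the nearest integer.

F = S·e^((r − q)T) = 31219 · e^((0.0509 − 0.0651) × 270/360)
= 31219 · e^-0.010650 = 31219 × 0.989407
F = 30,888

30,888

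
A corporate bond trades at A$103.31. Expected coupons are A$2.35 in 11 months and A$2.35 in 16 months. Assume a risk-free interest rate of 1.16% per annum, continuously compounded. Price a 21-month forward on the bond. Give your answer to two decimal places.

A$100.69

PV(coupons) I = 2.35·e^(−0.0116·11/12) + 2.35·e^(−0.0116·16/12)
I = 2.3251 + 2.3139 = 4.6390
F = (S − I)·e^(rT) = (103.31 − 4.6390) · e^(0.0116·21/12)
= 98.6710 · e^0.020300 = 98.6710 × 1.020507 = A$100.69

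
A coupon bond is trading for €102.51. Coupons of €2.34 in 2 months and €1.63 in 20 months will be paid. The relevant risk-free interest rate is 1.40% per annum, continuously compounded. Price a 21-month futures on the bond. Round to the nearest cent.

€101.03

PV(coupons) I = 2.34·e^(−0.0140·2/12) + 1.63·e^(−0.0140·20/12)
I = 2.3345 + 1.5924 = 3.9269
F = (S − I)·e^(rT) = (102.51 − 3.9269) · e^(0.0140·21/12)
= 98.5831 · e^0.024500 = 98.5831 × 1.024803 = €101.03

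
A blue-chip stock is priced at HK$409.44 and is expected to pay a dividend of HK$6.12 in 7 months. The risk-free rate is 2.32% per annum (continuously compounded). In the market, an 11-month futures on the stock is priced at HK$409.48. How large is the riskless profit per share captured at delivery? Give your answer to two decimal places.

PV(dividends) I = 6.12·e^(−0.0232·7/12) = 6.0377
Fair futures F* = (S − I)·e^(rT) = (409.44 − 6.0377)·e^0.021267 = 403.4023 × 1.021495 = 412.0734
Market HK$409.48 < fair 412.0734: forward underpriced → reverse cash-and-carry (short the stock, invest proceeds at r, pay the dividends, go long the forward).
Profit at T = |F_mkt − F*| = |409.48 − 412.0734| = HK$2.59 per share

HK$2.59 per share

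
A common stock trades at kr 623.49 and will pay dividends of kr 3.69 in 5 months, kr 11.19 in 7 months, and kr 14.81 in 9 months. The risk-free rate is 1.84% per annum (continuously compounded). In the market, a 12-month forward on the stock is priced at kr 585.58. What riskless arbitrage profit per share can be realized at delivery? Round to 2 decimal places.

kr 19.60 per share

PV(dividends) I = 3.69·e^(−0.0184·5/12) + 11.19·e^(−0.0184·7/12) + 14.81·e^(−0.0184·9/12) = 29.3394
Fair forward F* = (S − I)·e^(rT) = (623.49 − 29.3394)·e^0.018400 = 594.1506 × 1.018570 = 605.1840
Market kr 585.58 < fair 605.1840: forward underpriced → reverse cash-and-carry (short the stock, invest proceeds at r, pay the dividends, go long the forward).
Profit at T = |F_mkt − F*| = |585.58 − 605.1840| = kr 19.60 per share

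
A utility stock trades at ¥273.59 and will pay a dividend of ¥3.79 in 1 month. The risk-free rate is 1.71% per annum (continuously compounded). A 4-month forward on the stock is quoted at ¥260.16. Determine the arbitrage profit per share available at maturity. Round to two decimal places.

PV(dividends) I = 3.79·e^(−0.0171·1/12) = 3.7846
Fair forward F* = (S − I)·e^(rT) = (273.59 − 3.7846)·e^0.005700 = 269.8054 × 1.005716 = 271.3476
Market ¥260.16 < fair 271.3476: forward underpriced → reverse cash-and-carry (short the stock, invest proceeds at r, pay the dividends, go long the forward).
Profit at T = |F_mkt − F*| = |260.16 − 271.3476| = ¥11.19 per share

¥11.19 per share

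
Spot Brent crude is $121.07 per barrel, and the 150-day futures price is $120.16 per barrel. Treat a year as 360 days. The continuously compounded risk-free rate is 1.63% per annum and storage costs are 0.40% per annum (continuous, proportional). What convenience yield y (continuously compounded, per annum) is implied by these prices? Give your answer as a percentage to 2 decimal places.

F = S·e^((r+u−y)T) ⇒ (r+u−y) = ln(F/S)/T
ln(120.16/121.07) = -0.007545; /T ⇒ -0.018108
y = r + u − ln(F/S)/T = 0.0163 + 0.0040 + 0.018108 = 0.038408
y = 3.84%

3.84%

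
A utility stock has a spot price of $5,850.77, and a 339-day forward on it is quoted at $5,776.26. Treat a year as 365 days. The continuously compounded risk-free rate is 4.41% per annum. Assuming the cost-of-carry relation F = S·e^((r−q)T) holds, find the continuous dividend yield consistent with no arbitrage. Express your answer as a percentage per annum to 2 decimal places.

From F = S·e^((r−q)T): (r − q) = ln(F/S)/T
ln(5776.26/5850.77) = ln(0.987265) = -0.012817
(r − q) = -0.012817 / (339/365) = -0.013800
q = r − ln(F/S)/T = 0.0441 + 0.013800 = 0.057900
q = 5.79%

5.79%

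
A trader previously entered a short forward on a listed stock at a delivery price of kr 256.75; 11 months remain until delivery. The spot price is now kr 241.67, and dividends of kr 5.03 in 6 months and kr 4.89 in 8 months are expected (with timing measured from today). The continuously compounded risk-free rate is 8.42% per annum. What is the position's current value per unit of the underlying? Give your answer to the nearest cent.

kr 5.45

PV(remaining dividends) I = 5.03·e^(−0.0842·6/12) + 4.89·e^(−0.0842·8/12) = 9.4457
Current forward F = (S − I)·e^(rT) = (241.67 − 9.4457)·e^(0.0842·11/12) = 232.2243 × 1.080240 = 250.8580
Value (long) = (F − K)·e^(−rT) = (250.8580 − 256.75) × 0.925720 = -5.4543
Short position value = −(long value) = kr 5.45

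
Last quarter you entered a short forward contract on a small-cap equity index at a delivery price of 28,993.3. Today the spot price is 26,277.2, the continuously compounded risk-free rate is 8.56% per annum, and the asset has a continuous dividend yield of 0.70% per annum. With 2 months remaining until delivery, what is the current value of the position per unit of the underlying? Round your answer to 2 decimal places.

2336.04

Current fair forward for the remaining 2 months: F = S·e^((r − q)·T), (r − q) = 0.0856 − 0.0070 = 0.0786
F = 26277.2 · e^(0.0786 × 2/12) = 26277.2 × 1.01318618 = 26623.6959
Value of long forward = (F − K)·e^(−rT) = (26623.6959 − 28993.3) · e^(−0.0856·2/12)
= -2369.6041 × 0.98583462 = -2336.04
Short position value = −(long value) = 2336.04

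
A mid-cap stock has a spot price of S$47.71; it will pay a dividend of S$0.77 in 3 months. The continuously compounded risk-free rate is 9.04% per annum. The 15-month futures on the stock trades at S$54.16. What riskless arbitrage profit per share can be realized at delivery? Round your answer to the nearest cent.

S$1.59 per share

PV(dividends) I = 0.77·e^(−0.0904·3/12) = 0.7528
Fair futures F* = (S − I)·e^(rT) = (47.71 − 0.7528)·e^0.113000 = 46.9572 × 1.119632 = 52.5748
Market S$54.16 > fair 52.5748: forward overpriced → cash-and-carry (borrow at r, buy the stock and collect the dividends, short the forward).
Profit at T = |F_mkt − F*| = |54.16 − 52.5748| = S$1.59 per share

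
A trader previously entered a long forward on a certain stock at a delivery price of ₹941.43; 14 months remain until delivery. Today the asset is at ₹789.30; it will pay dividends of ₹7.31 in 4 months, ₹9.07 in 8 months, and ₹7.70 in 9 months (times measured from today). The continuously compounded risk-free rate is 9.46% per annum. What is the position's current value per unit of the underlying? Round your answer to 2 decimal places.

PV(remaining dividends) I = 7.31·e^(−0.0946·4/12) + 9.07·e^(−0.0946·8/12) + 7.70·e^(−0.0946·9/12) = 22.7714
Current forward F = (S − I)·e^(rT) = (789.30 − 22.7714)·e^(0.0946·14/12) = 766.5286 × 1.116687 = 855.9725
Value (long) = (F − K)·e^(−rT) = (855.9725 − 941.43) × 0.895506 = -76.5277
Value = -₹76.53

-₹76.53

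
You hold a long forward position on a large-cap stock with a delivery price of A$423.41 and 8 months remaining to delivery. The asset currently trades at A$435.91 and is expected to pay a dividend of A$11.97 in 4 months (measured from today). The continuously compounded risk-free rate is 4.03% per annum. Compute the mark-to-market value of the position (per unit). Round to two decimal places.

PV(remaining dividends) I = 11.97·e^(−0.0403·4/12) = 11.8103
Current forward F = (S − I)·e^(rT) = (435.91 − 11.8103)·e^(0.0403·8/12) = 424.0997 × 1.027231 = 435.6484
Value (long) = (F − K)·e^(−rT) = (435.6484 − 423.41) × 0.973491 = 11.9140
Value = A$11.91

A$11.91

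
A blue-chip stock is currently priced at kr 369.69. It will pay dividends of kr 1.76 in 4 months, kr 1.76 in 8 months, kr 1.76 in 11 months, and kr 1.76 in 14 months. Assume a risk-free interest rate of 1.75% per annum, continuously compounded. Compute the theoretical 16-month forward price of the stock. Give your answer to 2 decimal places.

kr 371.31

PV(dividends) I = 1.76·e^(−0.0175·4/12) + 1.76·e^(−0.0175·8/12) + 1.76·e^(−0.0175·11/12) + 1.76·e^(−0.0175·14/12)
I = 1.7498 + 1.7396 + 1.7320 + 1.7244 = 6.9458
F = (S − I)·e^(rT) = (369.69 − 6.9458) · e^(0.0175·16/12)
= 362.7442 · e^0.023333 = 362.7442 × 1.023607 = kr 371.31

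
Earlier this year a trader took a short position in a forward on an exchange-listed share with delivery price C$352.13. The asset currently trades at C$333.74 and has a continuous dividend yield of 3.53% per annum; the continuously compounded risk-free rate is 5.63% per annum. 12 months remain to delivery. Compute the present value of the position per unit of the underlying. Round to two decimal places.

C$10.69

Current fair forward for the remaining 12 months: F = S·e^((r − q)·T), (r − q) = 0.0563 − 0.0353 = 0.0210
F = 333.74 · e^(0.0210 × 12/12) = 333.74 × 1.021222 = 340.8226
Value of long forward = (F − K)·e^(−rT) = (340.8226 − 352.13) · e^(−0.0563·12/12)
= -11.3074 × 0.945256 = -10.69
Short position value = −(long value) = C$10.69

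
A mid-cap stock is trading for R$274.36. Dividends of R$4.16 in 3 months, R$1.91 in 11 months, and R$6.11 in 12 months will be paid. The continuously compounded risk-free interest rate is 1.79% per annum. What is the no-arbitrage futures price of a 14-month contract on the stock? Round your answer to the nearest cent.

PV(dividends) I = 4.16·e^(−0.0179·3/12) + 1.91·e^(−0.0179·11/12) + 6.11·e^(−0.0179·12/12)
I = 4.1414 + 1.8789 + 6.0016 = 12.0219
F = (S − I)·e^(rT) = (274.36 − 12.0219) · e^(0.0179·14/12)
= 262.3381 · e^0.020883 = 262.3381 × 1.021103 = R$267.87

R$267.87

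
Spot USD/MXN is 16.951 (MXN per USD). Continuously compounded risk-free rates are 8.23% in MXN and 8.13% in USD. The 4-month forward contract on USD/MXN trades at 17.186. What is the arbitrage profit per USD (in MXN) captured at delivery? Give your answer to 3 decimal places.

Fair forward: F* = S·e^(carry·T), with carry = (r_MXN − r_USD) = 0.0823 − 0.0813 = 0.0010
F* = 16.951 · e^(0.0010 × 4/12) = 16.951 · e^0.000333 = 16.951 × 1.000333 = 16.9566
Market 17.186 > fair 16.9566: forward overpriced → cash-and-carry (buy spot, short the forward).
At maturity, profit = |F_mkt − F*| = |17.186 − 16.9566| = 0.229 per USD (in MXN)

0.229 per USD (in MXN)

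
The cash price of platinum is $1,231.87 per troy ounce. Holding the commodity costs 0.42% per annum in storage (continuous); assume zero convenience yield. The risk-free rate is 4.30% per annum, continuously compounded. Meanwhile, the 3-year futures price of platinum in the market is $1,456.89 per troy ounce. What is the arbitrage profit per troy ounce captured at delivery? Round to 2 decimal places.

$37.63 per troy ounce

Fair futures: F* = S·e^(carry·T), with carry = (r + u) = 0.0430 + 0.0042 = 0.0472
F* = 1231.87 · e^(0.0472 × 3) = 1231.87 · e^0.14160000 = 1231.87 × 1.15211571 = $1419.2568
Market $1456.89 > fair $1419.2568: forward overpriced → cash-and-carry (buy spot, short the forward).
At maturity, profit = |F_mkt − F*| = |1456.89 − 1419.2568| = $37.63 per troy ounce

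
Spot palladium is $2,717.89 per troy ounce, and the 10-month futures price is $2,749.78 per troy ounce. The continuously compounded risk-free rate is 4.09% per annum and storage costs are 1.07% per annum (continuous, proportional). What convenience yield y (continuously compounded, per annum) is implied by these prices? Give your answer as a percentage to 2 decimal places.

F = S·e^((r+u−y)T) ⇒ (r+u−y) = ln(F/S)/T
ln(2749.78/2717.89) = 0.011665; /T ⇒ 0.013998
y = r + u − ln(F/S)/T = 0.0409 + 0.0107 − 0.013998 = 0.037602
y = 3.76%

3.76%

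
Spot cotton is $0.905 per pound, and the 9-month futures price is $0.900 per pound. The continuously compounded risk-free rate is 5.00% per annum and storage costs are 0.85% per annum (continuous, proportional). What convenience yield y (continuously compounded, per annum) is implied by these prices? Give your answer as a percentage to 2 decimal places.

6.59%

F = S·e^((r+u−y)T) ⇒ (r+u−y) = ln(F/S)/T
ln(0.900/0.905) = -0.005540; /T ⇒ -0.007387
y = r + u − ln(F/S)/T = 0.0500 + 0.0085 + 0.007387 = 0.065887
y = 6.59%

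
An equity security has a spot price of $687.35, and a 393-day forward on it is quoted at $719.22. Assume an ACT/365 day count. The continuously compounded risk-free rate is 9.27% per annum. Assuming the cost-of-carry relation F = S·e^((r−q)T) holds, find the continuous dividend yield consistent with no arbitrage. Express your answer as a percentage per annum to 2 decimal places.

5.06%

From F = S·e^((r−q)T): (r − q) = ln(F/S)/T
ln(719.22/687.35) = ln(1.046366) = 0.045323
(r − q) = 0.045323 / (393/365) = 0.042094
q = r − ln(F/S)/T = 0.0927 − 0.042094 = 0.050606
q = 5.06%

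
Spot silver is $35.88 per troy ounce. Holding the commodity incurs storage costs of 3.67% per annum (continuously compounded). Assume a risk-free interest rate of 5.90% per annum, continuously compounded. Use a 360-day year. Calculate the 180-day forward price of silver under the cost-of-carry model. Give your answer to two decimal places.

$37.64 per troy ounce

Net carry = r + u − y = 0.0590 + 0.0367 − 0.0000 = 0.0957
F = S·e^((r+u−y)T) = 35.88 · e^(0.0957 × 180/360) = 35.88 · e^0.047850
= 35.88 × 1.049013 = $37.64 per troy ounce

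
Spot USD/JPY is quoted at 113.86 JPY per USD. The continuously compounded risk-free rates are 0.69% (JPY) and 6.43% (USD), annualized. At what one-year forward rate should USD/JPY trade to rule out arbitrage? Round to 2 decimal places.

107.51

F = S·e^((r_JPY − r_USD)T) = 113.86 · e^((0.0069 − 0.0643) × 12/12)
= 113.86 · e^-0.057400 = 113.86 × 0.944216
F = 107.51 JPY per USD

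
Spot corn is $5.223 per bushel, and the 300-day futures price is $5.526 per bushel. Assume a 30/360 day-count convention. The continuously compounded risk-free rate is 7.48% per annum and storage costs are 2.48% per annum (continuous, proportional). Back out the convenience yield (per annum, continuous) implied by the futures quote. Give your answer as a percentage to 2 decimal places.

3.19%

F = S·e^((r+u−y)T) ⇒ (r+u−y) = ln(F/S)/T
ln(5.526/5.223) = 0.056392; /T ⇒ 0.067670
y = r + u − ln(F/S)/T = 0.0748 + 0.0248 − 0.067670 = 0.031930
y = 3.19%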